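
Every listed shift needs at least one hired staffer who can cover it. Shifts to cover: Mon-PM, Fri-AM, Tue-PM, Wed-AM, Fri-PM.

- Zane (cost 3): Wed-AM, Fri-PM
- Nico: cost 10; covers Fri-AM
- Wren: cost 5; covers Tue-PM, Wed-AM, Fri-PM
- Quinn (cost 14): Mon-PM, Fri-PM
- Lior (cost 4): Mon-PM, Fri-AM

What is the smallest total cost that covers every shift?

The greedy cost-per-new-shift heuristic would pick Zane, Lior, and Wren for 12, but a cheaper cover exists.
Choose Wren and Lior: together they cover Mon-PM, Fri-AM, Tue-PM, Wed-AM, Fri-PM — every shift.
Total cost: 5 + 4 = 9.
No cover costs less than 9.

9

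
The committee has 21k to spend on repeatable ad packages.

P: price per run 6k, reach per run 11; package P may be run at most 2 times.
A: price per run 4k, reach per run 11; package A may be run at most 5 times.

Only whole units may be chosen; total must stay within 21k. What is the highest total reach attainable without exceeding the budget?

55

5×A: price 20 ≤ 21, reach 5·11 = 55.
4×A: price 16 ≤ 21, reach 4·11 = 44.
Best is 55.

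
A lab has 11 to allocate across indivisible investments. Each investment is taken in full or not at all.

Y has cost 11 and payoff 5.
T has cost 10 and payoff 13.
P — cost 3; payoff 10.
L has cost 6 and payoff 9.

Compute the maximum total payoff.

Allowing fractional choices, the relaxed optimum would be about 21.6, but investments are indivisible.
T: cost 10 ≤ 11, payoff 13.
P + L: cost 3 + 6 = 9 ≤ 11, payoff 10 + 9 = 19.
Best is P and L with total payoff 19.

19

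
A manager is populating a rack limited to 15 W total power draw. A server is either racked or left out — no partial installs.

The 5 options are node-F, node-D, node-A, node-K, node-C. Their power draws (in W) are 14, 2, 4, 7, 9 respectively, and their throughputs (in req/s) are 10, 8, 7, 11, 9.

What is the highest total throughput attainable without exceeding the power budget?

Take node-D, node-A, and node-K: power draw 2 + 4 + 7 = 13 ≤ 15, throughput 8 + 7 + 11 = 26.
No other feasible combination does better.

26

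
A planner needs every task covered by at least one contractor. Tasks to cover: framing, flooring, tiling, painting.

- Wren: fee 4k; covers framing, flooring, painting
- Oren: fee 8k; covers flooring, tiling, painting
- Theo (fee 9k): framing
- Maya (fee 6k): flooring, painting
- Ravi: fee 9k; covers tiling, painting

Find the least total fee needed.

12

This is a weighted set-cover instance.
Choose Wren and Oren: together they cover framing, flooring, tiling, painting — every task.
Total fee: 4 + 8 = 12.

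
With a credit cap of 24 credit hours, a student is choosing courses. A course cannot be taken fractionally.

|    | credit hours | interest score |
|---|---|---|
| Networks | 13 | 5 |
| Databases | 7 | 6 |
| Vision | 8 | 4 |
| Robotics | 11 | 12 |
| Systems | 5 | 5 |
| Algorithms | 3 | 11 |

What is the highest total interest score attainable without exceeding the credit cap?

Allowing fractional choices, the relaxed optimum would be about 32.3, but courses are indivisible.
Robotics + Systems + Algorithms: credit hours 11 + 5 + 3 = 19 ≤ 24, interest score 12 + 5 + 11 = 28.
Vision + Robotics + Algorithms: credit hours 8 + 11 + 3 = 22 ≤ 24, interest score 4 + 12 + 11 = 27.
Databases + Robotics + Algorithms: credit hours 7 + 11 + 3 = 21 ≤ 24, interest score 6 + 12 + 11 = 29.
Best is Databases, Robotics, and Algorithms with total interest score 29.

29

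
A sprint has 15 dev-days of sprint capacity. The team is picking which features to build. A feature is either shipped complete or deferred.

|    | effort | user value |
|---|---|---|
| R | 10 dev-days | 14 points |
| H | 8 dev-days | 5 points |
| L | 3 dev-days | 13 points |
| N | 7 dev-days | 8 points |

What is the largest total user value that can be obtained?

27

R + L: effort 10 + 3 = 13 ≤ 15, user value 14 + 13 = 27.
L + N: effort 3 + 7 = 10 ≤ 15, user value 13 + 8 = 21.
H + L: effort 8 + 3 = 11 ≤ 15, user value 5 + 13 = 18.
Best is R and L with total user value 27.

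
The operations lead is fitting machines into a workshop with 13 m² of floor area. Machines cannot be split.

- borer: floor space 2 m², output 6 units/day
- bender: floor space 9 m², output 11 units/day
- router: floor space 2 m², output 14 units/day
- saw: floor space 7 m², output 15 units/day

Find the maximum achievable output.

This is an integer program with binary decision variables.
Allowing fractional choices, the relaxed optimum would be about 37.4, but machines are indivisible.
borer + router + saw: floor space 2 + 2 + 7 = 11 ≤ 13, output 6 + 14 + 15 = 35.
borer + bender + router: floor space 2 + 9 + 2 = 13 ≤ 13, output 6 + 11 + 14 = 31.
router + saw: floor space 2 + 7 = 9 ≤ 13, output 14 + 15 = 29.
Best is borer, router, and saw with total output 35.

35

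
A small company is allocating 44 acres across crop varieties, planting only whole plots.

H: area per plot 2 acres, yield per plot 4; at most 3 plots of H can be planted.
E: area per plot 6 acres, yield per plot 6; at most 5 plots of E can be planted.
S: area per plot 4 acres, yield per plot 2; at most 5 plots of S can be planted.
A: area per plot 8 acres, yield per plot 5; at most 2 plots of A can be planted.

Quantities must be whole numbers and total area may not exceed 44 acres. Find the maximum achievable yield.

H has the best ratio (4/2); taking only H gives at most 3×4 = 12 (stopped by the supply cap of 3).
Mixing does better — 3×H, 5×E, and 1×A: area 44 ≤ 44, yield 3·4 + 5·6 + 1·5 = 47.

47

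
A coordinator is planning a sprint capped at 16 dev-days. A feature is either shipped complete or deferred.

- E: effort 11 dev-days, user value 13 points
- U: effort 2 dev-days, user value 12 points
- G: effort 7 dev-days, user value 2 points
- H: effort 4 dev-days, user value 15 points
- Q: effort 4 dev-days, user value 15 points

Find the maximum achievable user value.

42

Allowing fractional choices, the relaxed optimum would be about 49.1, but features are indivisible.
H + Q: effort 4 + 4 = 8 ≤ 16, user value 15 + 15 = 30.
U + H + Q: effort 2 + 4 + 4 = 10 ≤ 16, user value 12 + 15 + 15 = 42.
G + H + Q: effort 7 + 4 + 4 = 15 ≤ 16, user value 2 + 15 + 15 = 32.
Best is U, H, and Q with total user value 42.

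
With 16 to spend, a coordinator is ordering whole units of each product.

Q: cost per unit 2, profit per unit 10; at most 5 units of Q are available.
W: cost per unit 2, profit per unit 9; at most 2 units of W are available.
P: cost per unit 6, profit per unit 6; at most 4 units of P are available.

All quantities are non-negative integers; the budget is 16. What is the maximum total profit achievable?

5×Q and 1×W: cost 12 ≤ 16, profit 5·10 + 1·9 = 59.
5×Q and 2×W: cost 14 ≤ 16, profit 5·10 + 2·9 = 68.
Best is 68.

68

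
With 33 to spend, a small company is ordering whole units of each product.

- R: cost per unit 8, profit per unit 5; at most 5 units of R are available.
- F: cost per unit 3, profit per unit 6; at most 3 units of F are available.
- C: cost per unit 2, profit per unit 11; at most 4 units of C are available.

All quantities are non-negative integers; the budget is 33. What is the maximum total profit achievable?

72

This is a bounded integer knapsack.
1×R, 3×F, and 4×C: cost 25 ≤ 33, profit 1·5 + 3·6 + 4·11 = 67.
2×R, 3×F, and 4×C: cost 33 ≤ 33, profit 2·5 + 3·6 + 4·11 = 72.
Best is 72.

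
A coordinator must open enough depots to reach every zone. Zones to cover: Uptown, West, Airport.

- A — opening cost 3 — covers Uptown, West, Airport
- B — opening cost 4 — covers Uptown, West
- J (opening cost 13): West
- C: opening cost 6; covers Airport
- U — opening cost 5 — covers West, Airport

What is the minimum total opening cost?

3

A alone covers Uptown, West, Airport — every zone.
Total opening cost: 3.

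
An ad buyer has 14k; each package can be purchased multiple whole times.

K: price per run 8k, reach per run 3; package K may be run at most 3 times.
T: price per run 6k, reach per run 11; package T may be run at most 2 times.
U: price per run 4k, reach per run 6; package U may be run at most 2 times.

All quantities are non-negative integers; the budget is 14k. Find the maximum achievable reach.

T has the best ratio (11/6); taking only T gives at most 2×11 = 22 (stopped by the price limit).
Mixing does better — 1×T and 2×U: price 14 ≤ 14, reach 1·11 + 2·6 = 23.

23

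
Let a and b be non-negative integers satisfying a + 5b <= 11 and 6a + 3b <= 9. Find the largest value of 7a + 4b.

11

(a,b)=(1,1) is feasible, giving 11.
(a,b)=(0,2) is feasible, giving 8.
(a,b)=(1,0) is feasible, giving 7.
(a,b)=(0,1) is feasible, giving 4.
The best lattice point is (1,1), giving 11.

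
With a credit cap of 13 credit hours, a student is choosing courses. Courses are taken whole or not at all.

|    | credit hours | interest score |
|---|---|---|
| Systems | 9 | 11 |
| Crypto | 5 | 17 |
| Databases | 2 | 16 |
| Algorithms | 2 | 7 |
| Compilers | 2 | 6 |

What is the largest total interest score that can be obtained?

This is an integer program with binary decision variables.
Allowing fractional choices, the relaxed optimum would be about 48.4, but courses are indivisible.
Crypto + Databases + Algorithms: credit hours 5 + 2 + 2 = 9 ≤ 13, interest score 17 + 16 + 7 = 40.
Crypto + Databases + Compilers: credit hours 5 + 2 + 2 = 9 ≤ 13, interest score 17 + 16 + 6 = 39.
Crypto + Databases + Algorithms + Compilers: credit hours 5 + 2 + 2 + 2 = 11 ≤ 13, interest score 17 + 16 + 7 + 6 = 46.
Best is Crypto, Databases, Algorithms, and Compilers with total interest score 46.

46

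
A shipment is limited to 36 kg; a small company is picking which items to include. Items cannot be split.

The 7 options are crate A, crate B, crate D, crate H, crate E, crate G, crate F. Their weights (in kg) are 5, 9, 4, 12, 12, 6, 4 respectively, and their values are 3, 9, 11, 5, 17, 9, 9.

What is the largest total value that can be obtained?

Take crate B, crate D, crate E, crate G, and crate F: weight 9 + 4 + 12 + 6 + 4 = 35 ≤ 36, value 9 + 11 + 17 + 9 + 9 = 55.
No other feasible combination does better.

55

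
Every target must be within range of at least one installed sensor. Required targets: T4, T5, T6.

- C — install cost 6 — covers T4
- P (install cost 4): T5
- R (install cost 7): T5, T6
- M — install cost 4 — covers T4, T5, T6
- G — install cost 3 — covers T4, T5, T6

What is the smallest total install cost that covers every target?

3

This is an integer covering problem.
G alone covers T4, T5, T6 — every target.
Total install cost: 3.
No cover costs less than 3.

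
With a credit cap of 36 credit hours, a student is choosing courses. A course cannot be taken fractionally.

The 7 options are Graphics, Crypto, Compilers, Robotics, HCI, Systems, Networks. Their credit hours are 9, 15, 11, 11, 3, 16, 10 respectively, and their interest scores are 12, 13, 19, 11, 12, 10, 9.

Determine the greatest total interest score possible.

54

This is an integer program with binary decision variables.
Allowing fractional choices, the relaxed optimum would be about 55.8, but courses are indivisible.
Graphics + Compilers + HCI + Networks: credit hours 9 + 11 + 3 + 10 = 33 ≤ 36, interest score 12 + 19 + 12 + 9 = 52.
Compilers + Robotics + HCI + Networks: credit hours 11 + 11 + 3 + 10 = 35 ≤ 36, interest score 19 + 11 + 12 + 9 = 51.
Graphics + Compilers + Robotics + HCI: credit hours 9 + 11 + 11 + 3 = 34 ≤ 36, interest score 12 + 19 + 11 + 12 = 54.
Best is Graphics, Compilers, Robotics, and HCI with total interest score 54.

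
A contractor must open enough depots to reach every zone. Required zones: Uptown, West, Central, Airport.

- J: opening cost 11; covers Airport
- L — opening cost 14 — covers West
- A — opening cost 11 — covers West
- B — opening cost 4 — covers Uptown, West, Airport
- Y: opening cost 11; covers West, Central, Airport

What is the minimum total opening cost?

15

This is an integer covering problem.
Choose B and Y: together they cover Uptown, West, Central, Airport — every zone.
Total opening cost: 4 + 11 = 15.
No cover costs less than 15.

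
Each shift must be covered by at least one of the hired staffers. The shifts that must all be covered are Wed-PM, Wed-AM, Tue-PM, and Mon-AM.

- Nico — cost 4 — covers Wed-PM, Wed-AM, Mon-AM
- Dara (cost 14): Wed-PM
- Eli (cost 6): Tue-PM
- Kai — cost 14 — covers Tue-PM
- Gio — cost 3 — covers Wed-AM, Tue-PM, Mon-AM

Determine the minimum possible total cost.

7

This is an integer covering problem.
Choose Nico and Gio: together they cover Wed-PM, Wed-AM, Tue-PM, Mon-AM — every shift.
Total cost: 4 + 3 = 7.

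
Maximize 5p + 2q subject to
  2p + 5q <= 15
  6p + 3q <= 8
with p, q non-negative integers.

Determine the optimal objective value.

The continuous relaxation peaks at (1.33, 0) with value 6.67; rounding to a feasible lattice point costs some objective.
(p,q)=(1,0): 2·1+5·0=2≤15, 6·1+3·0=6≤8, objective 5.
(p,q)=(0,1): 2·0+5·1=5≤15, 6·0+3·1=3≤8, objective 2.
(p,q)=(0,0): 2·0+5·0=0≤15, 6·0+3·0=0≤8, objective 0.
Maximum is 5 at (p,q)=(1,0).

5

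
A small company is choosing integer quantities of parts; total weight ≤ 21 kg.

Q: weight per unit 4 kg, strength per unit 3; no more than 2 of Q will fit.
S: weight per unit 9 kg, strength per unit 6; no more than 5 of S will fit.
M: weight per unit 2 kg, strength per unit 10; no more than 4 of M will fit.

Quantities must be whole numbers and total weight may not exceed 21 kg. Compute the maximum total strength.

This is a bounded integer knapsack.
M has the best ratio (10/2); taking only M gives at most 4×10 = 40 (stopped by the supply cap of 4).
Mixing does better — 1×Q, 1×S, and 4×M: weight 21 ≤ 21, strength 1·3 + 1·6 + 4·10 = 49.

49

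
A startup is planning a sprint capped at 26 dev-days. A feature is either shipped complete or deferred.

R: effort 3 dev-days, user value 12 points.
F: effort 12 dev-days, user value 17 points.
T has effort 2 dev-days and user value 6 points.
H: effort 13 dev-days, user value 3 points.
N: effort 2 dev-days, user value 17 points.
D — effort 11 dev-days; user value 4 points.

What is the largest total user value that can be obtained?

52

This is an integer program with binary decision variables.
R + F + T + N: effort 3 + 12 + 2 + 2 = 19 ≤ 26, user value 12 + 17 + 6 + 17 = 52.
F + T + N: effort 12 + 2 + 2 = 16 ≤ 26, user value 17 + 6 + 17 = 40.
R + F + N: effort 3 + 12 + 2 = 17 ≤ 26, user value 12 + 17 + 17 = 46.
Best is R, F, T, and N with total user value 52.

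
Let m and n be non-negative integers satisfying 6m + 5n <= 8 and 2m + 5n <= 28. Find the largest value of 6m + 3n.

The continuous relaxation peaks at (1.33, 0) with value 8.00; rounding to a feasible lattice point costs some objective.
(m,n)=(1,0): 6·1+5·0=6≤8, 2·1+5·0=2≤28, objective 6.
(m,n)=(0,1): 6·0+5·1=5≤8, 2·0+5·1=5≤28, objective 3.
(m,n)=(0,0): 6·0+5·0=0≤8, 2·0+5·0=0≤28, objective 0.
Maximum is 6 at (m,n)=(1,0).

6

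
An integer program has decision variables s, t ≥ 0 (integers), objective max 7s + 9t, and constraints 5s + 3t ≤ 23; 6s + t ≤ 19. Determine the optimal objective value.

The continuous relaxation peaks at (0, 7.67) with value 69.00; rounding to a feasible lattice point costs some objective.
(s,t)=(0,7): 5·0+3·7=21≤23, 6·0+1·7=7≤19, objective 63.
(s,t)=(1,6): 5·1+3·6=23≤23, 6·1+1·6=12≤19, objective 61.
Maximum is 63 at (s,t)=(0,7).

63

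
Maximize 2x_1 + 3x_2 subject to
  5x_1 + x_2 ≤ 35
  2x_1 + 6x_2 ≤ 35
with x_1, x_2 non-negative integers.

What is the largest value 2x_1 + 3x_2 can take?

22

The continuous relaxation peaks at (6.25, 3.75) with value 23.75; rounding to a feasible lattice point costs some objective.
(x_1,x_2)=(5,4): 5·5+1·4=29≤35, 2·5+6·4=34≤35, objective 22.
(x_1,x_2)=(6,3): 5·6+1·3=33≤35, 2·6+6·3=30≤35, objective 21.
(x_1,x_2)=(4,4): 5·4+1·4=24≤35, 2·4+6·4=32≤35, objective 20.
(x_1,x_2)=(5,3): 5·5+1·3=28≤35, 2·5+6·3=28≤35, objective 19.
The best lattice point is (5,4), giving 22.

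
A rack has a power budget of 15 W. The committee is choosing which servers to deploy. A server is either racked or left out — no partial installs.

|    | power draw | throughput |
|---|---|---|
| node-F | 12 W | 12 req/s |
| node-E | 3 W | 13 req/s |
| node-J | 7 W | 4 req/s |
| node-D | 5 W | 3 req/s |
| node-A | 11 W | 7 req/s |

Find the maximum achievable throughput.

node-F + node-E: power draw 12 + 3 = 15 ≤ 15, throughput 12 + 13 = 25.
node-E + node-A: power draw 3 + 11 = 14 ≤ 15, throughput 13 + 7 = 20.
node-E + node-J + node-D: power draw 3 + 7 + 5 = 15 ≤ 15, throughput 13 + 4 + 3 = 20.
Best is node-F and node-E with total throughput 25.

25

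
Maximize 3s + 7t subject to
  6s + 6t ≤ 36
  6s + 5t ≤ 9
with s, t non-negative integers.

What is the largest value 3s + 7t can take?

7

(s,t)=(0,1): 6·0+6·1=6≤36, 6·0+5·1=5≤9, objective 7.
(s,t)=(1,0): 6·1+6·0=6≤36, 6·1+5·0=6≤9, objective 3.
(s,t)=(0,0): 6·0+6·0=0≤36, 6·0+5·0=0≤9, objective 0.
Maximum is 7 at (s,t)=(0,1).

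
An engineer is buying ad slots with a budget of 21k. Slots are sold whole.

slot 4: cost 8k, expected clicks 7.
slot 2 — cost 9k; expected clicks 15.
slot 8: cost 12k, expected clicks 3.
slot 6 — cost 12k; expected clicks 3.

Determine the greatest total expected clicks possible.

slot 4 + slot 2: cost 8 + 9 = 17 ≤ 21, expected clicks 7 + 15 = 22.
slot 2 + slot 6: cost 9 + 12 = 21 ≤ 21, expected clicks 15 + 3 = 18.
slot 2 + slot 8: cost 9 + 12 = 21 ≤ 21, expected clicks 15 + 3 = 18.
Best is slot 4 and slot 2 with total expected clicks 22.

22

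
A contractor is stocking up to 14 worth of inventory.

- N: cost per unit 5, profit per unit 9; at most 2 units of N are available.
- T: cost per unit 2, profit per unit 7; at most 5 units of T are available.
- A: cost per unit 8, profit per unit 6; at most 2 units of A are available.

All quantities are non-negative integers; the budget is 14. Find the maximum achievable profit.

37

T has the best ratio (7/2); taking only T gives at most 5×7 = 35 (stopped by the supply cap of 5).
Mixing does better — 1×N and 4×T: cost 13 ≤ 14, profit 1·9 + 4·7 = 37.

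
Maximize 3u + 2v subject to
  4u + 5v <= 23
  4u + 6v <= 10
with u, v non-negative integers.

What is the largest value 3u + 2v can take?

Relaxing integrality, the LP optimum is 7.50 at (u,v) = (2.5, 0), which is not an integer point.
(u,v)=(2,0): 4·2+5·0=8≤23, 4·2+6·0=8≤10, objective 6.
(u,v)=(1,1): 4·1+5·1=9≤23, 4·1+6·1=10≤10, objective 5.
(u,v)=(1,0): 4·1+5·0=4≤23, 4·1+6·0=4≤10, objective 3.
No feasible integer point exceeds 6.

6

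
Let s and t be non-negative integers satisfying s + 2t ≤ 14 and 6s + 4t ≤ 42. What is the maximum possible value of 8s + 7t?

(s,t)=(5,3) is feasible, giving 61.
(s,t)=(4,4) is feasible, giving 60.
(s,t)=(3,5) is feasible, giving 59.
Maximum is 61 at (s,t)=(5,3).

61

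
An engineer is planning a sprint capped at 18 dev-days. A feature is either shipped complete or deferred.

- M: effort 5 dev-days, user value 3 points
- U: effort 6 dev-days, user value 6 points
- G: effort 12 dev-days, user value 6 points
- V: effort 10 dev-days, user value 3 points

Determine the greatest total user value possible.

12

This is an integer program with binary decision variables.
Take U and G: effort 6 + 12 = 18 ≤ 18, user value 6 + 6 = 12.
No other feasible combination does better.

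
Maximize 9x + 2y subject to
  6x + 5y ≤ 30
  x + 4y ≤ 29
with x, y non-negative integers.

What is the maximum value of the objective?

45

(x,y)=(5,0) is feasible, giving 45.
(x,y)=(4,1) is feasible, giving 38.
(x,y)=(4,0) is feasible, giving 36.
The best lattice point is (5,0), giving 45.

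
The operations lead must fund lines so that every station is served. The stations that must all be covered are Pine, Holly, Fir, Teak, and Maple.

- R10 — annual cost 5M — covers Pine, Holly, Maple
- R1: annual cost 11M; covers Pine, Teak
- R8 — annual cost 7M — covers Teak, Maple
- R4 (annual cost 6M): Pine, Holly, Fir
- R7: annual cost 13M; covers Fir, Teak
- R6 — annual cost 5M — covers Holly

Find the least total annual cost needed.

13

This is an integer covering problem.
The greedy cost-per-new-station heuristic would pick R10, R4, and R8 for 18, but a cheaper cover exists.
Choose R8 and R4: together they cover Pine, Holly, Fir, Teak, Maple — every station.
Total annual cost: 7 + 6 = 13.
No cover costs less than 13.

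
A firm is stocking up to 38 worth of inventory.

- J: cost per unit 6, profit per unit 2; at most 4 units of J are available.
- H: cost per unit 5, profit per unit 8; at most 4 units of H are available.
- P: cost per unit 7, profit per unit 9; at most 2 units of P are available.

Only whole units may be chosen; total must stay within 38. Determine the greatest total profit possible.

H has the best ratio (8/5); taking only H gives at most 4×8 = 32 (stopped by the supply cap of 4).
Mixing does better — 4×H and 2×P: cost 34 ≤ 38, profit 4·8 + 2·9 = 50.

50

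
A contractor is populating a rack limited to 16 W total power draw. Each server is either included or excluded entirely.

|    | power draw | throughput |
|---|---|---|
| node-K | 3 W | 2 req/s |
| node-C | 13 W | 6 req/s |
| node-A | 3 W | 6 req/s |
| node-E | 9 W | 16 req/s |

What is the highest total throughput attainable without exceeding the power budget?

24

Allowing fractional choices, the relaxed optimum would be about 24.5, but servers are indivisible.
node-A + node-E: power draw 3 + 9 = 12 ≤ 16, throughput 6 + 16 = 22.
node-K + node-A + node-E: power draw 3 + 3 + 9 = 15 ≤ 16, throughput 2 + 6 + 16 = 24.
Best is node-K, node-A, and node-E with total throughput 24.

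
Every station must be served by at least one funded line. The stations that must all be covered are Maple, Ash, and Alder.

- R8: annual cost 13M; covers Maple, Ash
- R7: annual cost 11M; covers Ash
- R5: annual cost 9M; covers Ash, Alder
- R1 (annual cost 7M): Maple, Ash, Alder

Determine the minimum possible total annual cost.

7

R1 alone covers Maple, Ash, Alder — every station.
Total annual cost: 7.
No cover costs less than 7.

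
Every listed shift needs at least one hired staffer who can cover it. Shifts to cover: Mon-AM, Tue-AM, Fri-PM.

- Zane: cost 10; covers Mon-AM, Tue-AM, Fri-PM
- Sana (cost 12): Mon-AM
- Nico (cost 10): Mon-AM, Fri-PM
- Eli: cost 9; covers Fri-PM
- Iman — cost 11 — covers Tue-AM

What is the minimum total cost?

Zane alone covers Mon-AM, Tue-AM, Fri-PM — every shift.
Total cost: 10.
No cover costs less than 10.

10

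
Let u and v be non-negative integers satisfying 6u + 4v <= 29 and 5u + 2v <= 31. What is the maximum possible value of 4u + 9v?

Relaxing integrality, the LP optimum is 65.25 at (u,v) = (0, 7.25), which is not an integer point.
(u,v)=(0,7): 6·0+4·7=28≤29, 5·0+2·7=14≤31, objective 63.
(u,v)=(0,6): 6·0+4·6=24≤29, 5·0+2·6=12≤31, objective 54.
No feasible integer point exceeds 63.

63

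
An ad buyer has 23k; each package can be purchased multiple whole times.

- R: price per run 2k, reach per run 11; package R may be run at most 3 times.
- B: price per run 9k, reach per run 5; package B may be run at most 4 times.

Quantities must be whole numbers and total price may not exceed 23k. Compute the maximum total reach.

38

3×R and 1×B: price 15 ≤ 23, reach 3·11 + 1·5 = 38.
3×R: price 6 ≤ 23, reach 3·11 = 33.
Best is 38.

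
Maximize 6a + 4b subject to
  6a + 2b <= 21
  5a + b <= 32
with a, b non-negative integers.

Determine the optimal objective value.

40

The continuous relaxation peaks at (0, 10.5) with value 42.00; rounding to a feasible lattice point costs some objective.
(a,b)=(0,10): 6·0+2·10=20≤21, 5·0+1·10=10≤32, objective 40.
(a,b)=(0,9): 6·0+2·9=18≤21, 5·0+1·9=9≤32, objective 36.
No feasible integer point exceeds 40.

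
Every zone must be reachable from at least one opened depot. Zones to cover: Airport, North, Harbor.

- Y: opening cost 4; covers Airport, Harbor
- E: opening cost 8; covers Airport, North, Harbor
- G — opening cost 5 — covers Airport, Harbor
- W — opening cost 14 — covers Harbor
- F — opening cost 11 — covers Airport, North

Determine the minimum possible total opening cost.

8

The greedy cost-per-new-zone heuristic would pick Y and E for 12, but a cheaper cover exists.
E alone covers Airport, North, Harbor — every zone.
Total opening cost: 8.
No cover costs less than 8.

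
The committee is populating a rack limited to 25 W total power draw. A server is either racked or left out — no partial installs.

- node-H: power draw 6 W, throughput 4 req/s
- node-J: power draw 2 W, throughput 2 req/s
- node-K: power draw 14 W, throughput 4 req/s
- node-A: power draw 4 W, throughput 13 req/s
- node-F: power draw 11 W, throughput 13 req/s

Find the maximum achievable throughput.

32

This is a 0-1 knapsack instance.
Allowing fractional choices, the relaxed optimum would be about 32.6, but servers are indivisible.
node-H + node-A + node-F: power draw 6 + 4 + 11 = 21 ≤ 25, throughput 4 + 13 + 13 = 30.
node-J + node-A + node-F: power draw 2 + 4 + 11 = 17 ≤ 25, throughput 2 + 13 + 13 = 28.
node-H + node-J + node-A + node-F: power draw 6 + 2 + 4 + 11 = 23 ≤ 25, throughput 4 + 2 + 13 + 13 = 32.
Best is node-H, node-J, node-A, and node-F with total throughput 32.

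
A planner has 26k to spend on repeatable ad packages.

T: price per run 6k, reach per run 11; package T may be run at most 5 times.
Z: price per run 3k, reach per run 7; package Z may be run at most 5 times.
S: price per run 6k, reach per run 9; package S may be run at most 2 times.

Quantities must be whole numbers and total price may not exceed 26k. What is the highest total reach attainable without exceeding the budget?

50

Take 2×T and 4×Z: price 24 ≤ 26, reach 2·11 + 4·7 = 50.
No other integer combination yields more.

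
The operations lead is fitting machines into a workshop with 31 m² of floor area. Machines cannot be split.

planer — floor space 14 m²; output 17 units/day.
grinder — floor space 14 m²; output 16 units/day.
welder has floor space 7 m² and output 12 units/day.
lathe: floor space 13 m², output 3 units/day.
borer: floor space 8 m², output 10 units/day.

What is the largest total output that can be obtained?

grinder + welder + borer: floor space 14 + 7 + 8 = 29 ≤ 31, output 16 + 12 + 10 = 38.
planer + welder + borer: floor space 14 + 7 + 8 = 29 ≤ 31, output 17 + 12 + 10 = 39.
Best is planer, welder, and borer with total output 39.

39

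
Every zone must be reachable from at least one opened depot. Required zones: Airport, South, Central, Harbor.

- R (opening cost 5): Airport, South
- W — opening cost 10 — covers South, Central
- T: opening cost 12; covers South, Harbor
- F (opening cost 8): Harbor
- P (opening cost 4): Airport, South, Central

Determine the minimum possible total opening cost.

12

Choose F and P: together they cover Airport, South, Central, Harbor — every zone.
Total opening cost: 8 + 4 = 12.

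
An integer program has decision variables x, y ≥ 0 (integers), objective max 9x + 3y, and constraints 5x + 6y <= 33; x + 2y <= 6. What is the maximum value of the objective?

54

(x,y)=(6,0) is feasible, giving 54.
(x,y)=(5,0) is feasible, giving 45.
The best lattice point is (6,0), giving 54.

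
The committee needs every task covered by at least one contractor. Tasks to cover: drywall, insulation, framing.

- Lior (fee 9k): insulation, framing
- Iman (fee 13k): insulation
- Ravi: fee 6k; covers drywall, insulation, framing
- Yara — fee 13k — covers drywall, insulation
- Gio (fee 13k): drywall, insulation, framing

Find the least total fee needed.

Ravi alone covers drywall, insulation, framing — every task.
Total fee: 6.
No cover costs less than 6.

6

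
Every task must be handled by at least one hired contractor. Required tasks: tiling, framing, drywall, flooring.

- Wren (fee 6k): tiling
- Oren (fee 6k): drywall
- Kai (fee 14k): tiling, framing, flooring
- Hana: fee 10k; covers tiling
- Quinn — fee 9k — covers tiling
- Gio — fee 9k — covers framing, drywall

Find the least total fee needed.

The greedy cost-per-new-task heuristic would pick Gio, Wren, and Kai for 29, but a cheaper cover exists.
Choose Oren and Kai: together they cover tiling, framing, drywall, flooring — every task.
Total fee: 6 + 14 = 20.
No cover costs less than 20.

20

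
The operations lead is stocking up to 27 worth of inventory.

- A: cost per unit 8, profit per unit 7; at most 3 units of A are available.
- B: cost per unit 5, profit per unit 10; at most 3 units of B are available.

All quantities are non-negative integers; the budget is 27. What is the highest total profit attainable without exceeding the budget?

37

2×A and 2×B: cost 26 ≤ 27, profit 2·7 + 2·10 = 34.
1×A and 3×B: cost 23 ≤ 27, profit 1·7 + 3·10 = 37.
Best is 37.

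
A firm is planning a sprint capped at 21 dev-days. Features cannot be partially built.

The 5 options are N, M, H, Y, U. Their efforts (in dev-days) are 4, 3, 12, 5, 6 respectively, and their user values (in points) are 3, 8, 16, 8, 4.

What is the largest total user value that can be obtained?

Allowing fractional choices, the relaxed optimum would be about 32.8, but features are indivisible.
M + H + Y: effort 3 + 12 + 5 = 20 ≤ 21, user value 8 + 16 + 8 = 32.
M + H + U: effort 3 + 12 + 6 = 21 ≤ 21, user value 8 + 16 + 4 = 28.
Best is M, H, and Y with total user value 32.

32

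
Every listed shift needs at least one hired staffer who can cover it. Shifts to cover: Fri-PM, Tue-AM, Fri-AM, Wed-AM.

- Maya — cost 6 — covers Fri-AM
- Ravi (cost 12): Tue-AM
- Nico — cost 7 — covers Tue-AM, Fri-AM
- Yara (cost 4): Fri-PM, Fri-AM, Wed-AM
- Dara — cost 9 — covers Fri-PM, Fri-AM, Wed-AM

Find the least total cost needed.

11

Choose Nico and Yara: together they cover Fri-PM, Tue-AM, Fri-AM, Wed-AM — every shift.
Total cost: 7 + 4 = 11.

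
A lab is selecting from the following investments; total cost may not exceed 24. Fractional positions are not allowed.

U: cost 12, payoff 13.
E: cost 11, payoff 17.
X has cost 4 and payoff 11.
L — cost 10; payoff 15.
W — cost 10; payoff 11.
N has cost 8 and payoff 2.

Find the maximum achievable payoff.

Treat it as a binary knapsack problem.
Take X, L, and W: cost 4 + 10 + 10 = 24 ≤ 24, payoff 11 + 15 + 11 = 37.
No other feasible combination does better.

37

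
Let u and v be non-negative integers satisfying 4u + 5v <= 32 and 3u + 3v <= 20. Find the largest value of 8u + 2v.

48

(u,v)=(6,0) is feasible, giving 48.
(u,v)=(5,1) is feasible, giving 42.
The best lattice point is (6,0), giving 48.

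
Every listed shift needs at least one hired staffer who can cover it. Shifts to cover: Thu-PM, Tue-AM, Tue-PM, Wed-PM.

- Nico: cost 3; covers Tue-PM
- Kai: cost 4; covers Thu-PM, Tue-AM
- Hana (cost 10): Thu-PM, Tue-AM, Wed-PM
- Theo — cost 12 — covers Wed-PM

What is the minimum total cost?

Choose Nico and Hana: together they cover Thu-PM, Tue-AM, Tue-PM, Wed-PM — every shift.
Total cost: 3 + 10 = 13.

13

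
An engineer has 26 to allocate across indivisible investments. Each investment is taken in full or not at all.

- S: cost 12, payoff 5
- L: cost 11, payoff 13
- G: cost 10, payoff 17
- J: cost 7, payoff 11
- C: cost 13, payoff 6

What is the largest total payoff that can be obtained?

Treat it as a binary knapsack problem.
Allowing fractional choices, the relaxed optimum would be about 38.6, but investments are indivisible.
L + G: cost 11 + 10 = 21 ≤ 26, payoff 13 + 17 = 30.
G + J: cost 10 + 7 = 17 ≤ 26, payoff 17 + 11 = 28.
L + J: cost 11 + 7 = 18 ≤ 26, payoff 13 + 11 = 24.
Best is L and G with total payoff 30.

30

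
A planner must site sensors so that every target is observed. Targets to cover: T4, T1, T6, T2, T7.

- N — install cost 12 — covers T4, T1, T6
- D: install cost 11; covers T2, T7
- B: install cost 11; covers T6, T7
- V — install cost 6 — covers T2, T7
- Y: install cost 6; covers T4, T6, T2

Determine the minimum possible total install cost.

18

The greedy cost-per-new-target heuristic would pick Y, V, and N for 24, but a cheaper cover exists.
Choose N and V: together they cover T4, T1, T6, T2, T7 — every target.
Total install cost: 12 + 6 = 18.
No cover costs less than 18.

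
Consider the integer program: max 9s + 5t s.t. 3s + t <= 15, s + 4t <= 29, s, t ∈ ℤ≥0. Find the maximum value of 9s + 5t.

57

(s,t)=(3,6): 3·3+1·6=15≤15, 1·3+4·6=27≤29, objective 57.
(s,t)=(3,5): 3·3+1·5=14≤15, 1·3+4·5=23≤29, objective 52.
(s,t)=(2,6): 3·2+1·6=12≤15, 1·2+4·6=26≤29, objective 48.
(s,t)=(1,7): 3·1+1·7=10≤15, 1·1+4·7=29≤29, objective 44.
Maximum is 57 at (s,t)=(3,6).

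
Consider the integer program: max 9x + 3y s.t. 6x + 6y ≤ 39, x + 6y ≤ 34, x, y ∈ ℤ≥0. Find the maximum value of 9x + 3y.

(x,y)=(6,0): 6·6+6·0=36≤39, 1·6+6·0=6≤34, objective 54.
(x,y)=(5,1): 6·5+6·1=36≤39, 1·5+6·1=11≤34, objective 48.
The best lattice point is (6,0), giving 54.

54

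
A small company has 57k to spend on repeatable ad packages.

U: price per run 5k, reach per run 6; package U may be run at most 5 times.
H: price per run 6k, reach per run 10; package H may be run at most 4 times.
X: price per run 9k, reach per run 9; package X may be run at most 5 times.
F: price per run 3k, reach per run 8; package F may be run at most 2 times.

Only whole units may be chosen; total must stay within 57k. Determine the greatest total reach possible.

This is a bounded integer knapsack.
F has the best ratio (8/3); taking only F gives at most 2×8 = 16 (stopped by the supply cap of 2).
Mixing does better — 5×U, 4×H, and 2×F: price 55 ≤ 57, reach 5·6 + 4·10 + 2·8 = 86.

86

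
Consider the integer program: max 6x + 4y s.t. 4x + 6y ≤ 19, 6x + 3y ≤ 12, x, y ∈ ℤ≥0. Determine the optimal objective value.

(x,y)=(1,2): 4·1+6·2=16≤19, 6·1+3·2=12≤12, objective 14.
(x,y)=(0,3): 4·0+6·3=18≤19, 6·0+3·3=9≤12, objective 12.
(x,y)=(1,1): 4·1+6·1=10≤19, 6·1+3·1=9≤12, objective 10.
No feasible integer point exceeds 14.

14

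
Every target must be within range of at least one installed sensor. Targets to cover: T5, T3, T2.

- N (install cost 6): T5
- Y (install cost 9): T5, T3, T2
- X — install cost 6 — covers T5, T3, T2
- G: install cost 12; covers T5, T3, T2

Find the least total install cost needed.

6

X alone covers T5, T3, T2 — every target.
Total install cost: 6.
No cover costs less than 6.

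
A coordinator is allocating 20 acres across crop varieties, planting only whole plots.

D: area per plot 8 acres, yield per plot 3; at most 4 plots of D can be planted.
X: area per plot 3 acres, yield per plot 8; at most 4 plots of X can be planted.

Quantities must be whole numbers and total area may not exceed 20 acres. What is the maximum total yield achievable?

35

Take 1×D and 4×X: area 20 ≤ 20, yield 1·3 + 4·8 = 35.
X has the best ratio (8/3) and is taken to its limit of 4; remaining capacity is filled optimally with the others.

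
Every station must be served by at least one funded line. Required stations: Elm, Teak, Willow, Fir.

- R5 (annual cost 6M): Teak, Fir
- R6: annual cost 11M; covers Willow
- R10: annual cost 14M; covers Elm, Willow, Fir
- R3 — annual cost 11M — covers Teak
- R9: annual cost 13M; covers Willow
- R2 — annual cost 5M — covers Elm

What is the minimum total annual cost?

20

Choose R5 and R10: together they cover Elm, Teak, Willow, Fir — every station.
Total annual cost: 6 + 14 = 20.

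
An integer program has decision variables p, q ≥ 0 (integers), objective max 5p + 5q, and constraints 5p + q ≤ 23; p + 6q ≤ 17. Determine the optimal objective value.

Relaxing integrality, the LP optimum is 31.55 at (p,q) = (4.17, 2.14), which is not an integer point.
(p,q)=(4,2): 5·4+1·2=22≤23, 1·4+6·2=16≤17, objective 30.
(p,q)=(3,2): 5·3+1·2=17≤23, 1·3+6·2=15≤17, objective 25.
(p,q)=(4,1): 5·4+1·1=21≤23, 1·4+6·1=10≤17, objective 25.
No feasible integer point exceeds 30.

30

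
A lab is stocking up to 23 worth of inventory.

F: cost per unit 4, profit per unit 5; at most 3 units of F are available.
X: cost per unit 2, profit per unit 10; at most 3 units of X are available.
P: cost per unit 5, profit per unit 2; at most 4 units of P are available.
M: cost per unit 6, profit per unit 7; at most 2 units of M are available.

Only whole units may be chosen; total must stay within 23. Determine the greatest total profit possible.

Take 1×F, 3×X, and 2×M: cost 22 ≤ 23, profit 1·5 + 3·10 + 2·7 = 49.
X has the best ratio (10/2) and is taken to its limit of 3; remaining capacity is filled optimally with the others.

49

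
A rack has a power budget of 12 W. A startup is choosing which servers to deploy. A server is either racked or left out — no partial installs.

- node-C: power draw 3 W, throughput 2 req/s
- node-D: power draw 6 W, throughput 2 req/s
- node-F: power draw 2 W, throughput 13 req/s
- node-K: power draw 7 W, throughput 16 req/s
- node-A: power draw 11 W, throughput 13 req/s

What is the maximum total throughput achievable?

31

Take node-C, node-F, and node-K: power draw 3 + 2 + 7 = 12 ≤ 12, throughput 2 + 13 + 16 = 31.
No other feasible combination does better.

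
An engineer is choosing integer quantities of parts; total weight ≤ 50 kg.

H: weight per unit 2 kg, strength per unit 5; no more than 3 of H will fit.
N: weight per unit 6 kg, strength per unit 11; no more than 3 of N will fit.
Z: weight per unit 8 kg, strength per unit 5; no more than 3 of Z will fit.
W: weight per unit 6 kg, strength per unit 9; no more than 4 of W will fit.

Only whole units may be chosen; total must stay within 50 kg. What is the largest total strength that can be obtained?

84

This is a bounded integer knapsack.
Take 3×H, 3×N, and 4×W: weight 48 ≤ 50, strength 3·5 + 3·11 + 4·9 = 84.
H has the best ratio (5/2) and is taken to its limit of 3; remaining capacity is filled optimally with the others.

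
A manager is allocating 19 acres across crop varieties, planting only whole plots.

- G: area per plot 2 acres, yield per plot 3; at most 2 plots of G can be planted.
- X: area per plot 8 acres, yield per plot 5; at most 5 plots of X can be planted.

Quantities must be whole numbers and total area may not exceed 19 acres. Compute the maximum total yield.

13

2×G and 1×X: area 12 ≤ 19, yield 2·3 + 1·5 = 11.
1×G and 2×X: area 18 ≤ 19, yield 1·3 + 2·5 = 13.
Best is 13.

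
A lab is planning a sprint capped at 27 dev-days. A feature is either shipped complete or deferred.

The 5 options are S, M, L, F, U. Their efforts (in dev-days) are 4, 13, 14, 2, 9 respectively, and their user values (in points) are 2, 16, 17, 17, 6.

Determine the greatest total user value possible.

40

Allowing fractional choices, the relaxed optimum would be about 47.6, but features are indivisible.
L + F + U: effort 14 + 2 + 9 = 25 ≤ 27, user value 17 + 17 + 6 = 40.
M + F + U: effort 13 + 2 + 9 = 24 ≤ 27, user value 16 + 17 + 6 = 39.
Best is L, F, and U with total user value 40.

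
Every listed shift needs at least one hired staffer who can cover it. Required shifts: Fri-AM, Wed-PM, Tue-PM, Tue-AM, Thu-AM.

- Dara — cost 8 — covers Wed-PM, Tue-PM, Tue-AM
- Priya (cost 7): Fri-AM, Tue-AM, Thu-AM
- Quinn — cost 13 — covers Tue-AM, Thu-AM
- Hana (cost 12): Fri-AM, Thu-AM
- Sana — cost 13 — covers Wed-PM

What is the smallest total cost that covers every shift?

15

Choose Dara and Priya: together they cover Fri-AM, Wed-PM, Tue-PM, Tue-AM, Thu-AM — every shift.
Total cost: 8 + 7 = 15.
No cover costs less than 15.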